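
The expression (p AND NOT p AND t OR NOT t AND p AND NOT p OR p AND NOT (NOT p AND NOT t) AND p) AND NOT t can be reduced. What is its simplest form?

p AND NOT t

(p AND NOT p AND t OR NOT t AND p AND NOT p OR p AND NOT (NOT p AND NOT t) AND p) AND NOT t
= (p AND NOT p OR p AND NOT (NOT p AND NOT t) AND p) AND NOT t   — distribution
= (p AND NOT p OR p AND (p OR t) AND p) AND NOT t   — De Morgan
= p AND (NOT p OR p AND (p OR t)) AND NOT t   — distribution
= p AND (NOT p OR p) AND NOT t   — absorption
= p AND NOT t   — complement / identity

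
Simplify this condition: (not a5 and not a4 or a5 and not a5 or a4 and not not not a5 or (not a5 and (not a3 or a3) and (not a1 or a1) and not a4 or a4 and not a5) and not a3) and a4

(not a5 and not a4 or a5 and not a5 or a4 and not not not a5 or (not a5 and (not a3 or a3) and (not a1 or a1) and not a4 or a4 and not a5) and not a3) and a4
= (not a5 and not a4 or a5 and not a5 or a4 and not a5 or (not a5 and (not a3 or a3) and (not a1 or a1) and not a4 or a4 and not a5) and not a3) and a4   — double negation
= (not a5 and not a4 or a4 and not a5 or (not a5 and (not a3 or a3) and (not a1 or a1) and not a4 or a4 and not a5) and not a3) and a4   — complement / identity
= (not a5 and not a4 or a4 and not a5 or (not a5 and (not a3 or a3) and not a4 or a4 and not a5) and not a3) and a4   — complement / identity
= (not a5 and not a4 or a4 and not a5 or (not a5 and not a4 or a4 and not a5) and not a3) and a4   — complement / identity
= (not a5 and not a4 or a4 and not a5) and a4   — absorption
= not a5 and a4   — distribution

not a5 and a4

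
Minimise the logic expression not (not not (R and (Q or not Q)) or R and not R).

not (not not (R and (Q or not Q)) or R and not R)
= not not not (R and (Q or not Q))   (complement / identity)
= not (R and (Q or not Q))   (double negation)
= not R   (complement / identity)

not R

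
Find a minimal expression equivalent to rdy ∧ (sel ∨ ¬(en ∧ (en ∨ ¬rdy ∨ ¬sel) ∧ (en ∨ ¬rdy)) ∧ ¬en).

rdy ∧ (sel ∨ ¬(en ∧ (en ∨ ¬rdy ∨ ¬sel) ∧ (en ∨ ¬rdy)) ∧ ¬en)
= rdy ∧ (sel ∨ ¬(en ∧ (en ∨ ¬rdy)) ∧ ¬en)
= rdy ∧ (sel ∨ ¬en ∧ ¬en)
= rdy ∧ (sel ∨ ¬en)

rdy ∧ (sel ∨ ¬en)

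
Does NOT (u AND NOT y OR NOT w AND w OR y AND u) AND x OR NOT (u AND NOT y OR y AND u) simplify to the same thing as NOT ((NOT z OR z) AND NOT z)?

E1: NOT (u AND NOT y OR NOT w AND w OR y AND u) AND x OR NOT (u AND NOT y OR y AND u)
    = NOT (u AND NOT y OR y AND u) AND x OR NOT (u AND NOT y OR y AND u)   [complement / identity]
    = NOT (u AND NOT y OR y AND u)   [absorption]
    = NOT u   [distribution]
E2: NOT ((NOT z OR z) AND NOT z)
    = NOT NOT z   [complement / identity]
    = z   [double negation]
These differ: at u=0, w=0, x=0, y=0, z=0, E1 = 1 but E2 = 0.

No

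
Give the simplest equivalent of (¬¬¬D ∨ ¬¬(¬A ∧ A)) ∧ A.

¬D ∧ A

(¬¬¬D ∨ ¬¬(¬A ∧ A)) ∧ A
= (¬¬¬D ∨ ¬A ∧ A) ∧ A
= (¬D ∨ ¬A ∧ A) ∧ A
= ¬D ∧ A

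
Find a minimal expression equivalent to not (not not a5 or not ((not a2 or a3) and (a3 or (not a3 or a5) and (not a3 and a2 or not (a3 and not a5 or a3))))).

not a5 and (not a2 or a3)

not (not not a5 or not ((not a2 or a3) and (a3 or (not a3 or a5) and (not a3 and a2 or not (a3 and not a5 or a3)))))
= not (not not a5 or not ((not a2 or a3) and (a3 or (not a3 or a5) and (not a3 and a2 or not a3))))
= not a5 and (not a2 or a3) and (a3 or (not a3 or a5) and (not a3 and a2 or not a3))
= not a5 and (not a2 or a3) and (a3 or (not a3 or a5) and not a3)
= not a5 and (not a2 or a3) and (a3 or not a3)
= not a5 and (not a2 or a3)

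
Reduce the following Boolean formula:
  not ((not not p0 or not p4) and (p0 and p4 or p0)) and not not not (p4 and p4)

not ((not not p0 or not p4) and (p0 and p4 or p0)) and not not not (p4 and p4)
= not ((p0 or not p4) and (p0 and p4 or p0)) and not not not (p4 and p4)   (double negation)
= not ((p0 or not p4) and p0) and not not not (p4 and p4)   (absorption)
= not ((p0 or not p4) and p0) and not (p4 and p4)   (double negation)
= not p0 and not (p4 and p4)   (absorption)
= not p0 and not p4   (idempotence)

not p0 and not p4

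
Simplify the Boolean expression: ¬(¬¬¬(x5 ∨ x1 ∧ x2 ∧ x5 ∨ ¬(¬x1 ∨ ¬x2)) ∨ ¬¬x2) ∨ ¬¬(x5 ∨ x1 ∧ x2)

¬(¬¬¬(x5 ∨ x1 ∧ x2 ∧ x5 ∨ ¬(¬x1 ∨ ¬x2)) ∨ ¬¬x2) ∨ ¬¬(x5 ∨ x1 ∧ x2)
= ¬(¬¬¬(x5 ∨ x1 ∧ x2 ∧ x5 ∨ x1 ∧ x2) ∨ ¬¬x2) ∨ ¬¬(x5 ∨ x1 ∧ x2)   [De Morgan]
= ¬(¬¬¬(x5 ∨ x1 ∧ x2) ∨ ¬¬x2) ∨ ¬¬(x5 ∨ x1 ∧ x2)   [absorption]
= ¬¬(x5 ∨ x1 ∧ x2) ∧ ¬x2 ∨ ¬¬(x5 ∨ x1 ∧ x2)   [De Morgan]
= ¬¬(x5 ∨ x1 ∧ x2)   [absorption]
= x5 ∨ x1 ∧ x2   [double negation]

x5 ∨ x1 ∧ x2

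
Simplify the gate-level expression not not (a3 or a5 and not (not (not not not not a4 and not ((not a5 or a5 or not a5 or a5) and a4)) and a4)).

a3 or a5 and not a4

not not (a3 or a5 and not (not (not not not not a4 and not ((not a5 or a5 or not a5 or a5) and a4)) and a4))
= not not (a3 or a5 and not (not (not not not not a4 and not ((not a5 or a5) and a4)) and a4))   — idempotence
= not not (a3 or a5 and not (not (not not not not a4 and not a4) and a4))   — complement / identity
= not not (a3 or a5 and not (not (not not a4 and not a4) and a4))   — double negation
= a3 or a5 and not (not (not not a4 and not a4) and a4)   — double negation
= a3 or a5 and not ((not a4 or a4) and a4)   — De Morgan
= a3 or a5 and not a4   — complement / identity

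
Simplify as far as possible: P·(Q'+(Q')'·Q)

P

P·(Q'+(Q')'·Q)
= P·(Q'+Q·Q)   (double negation)
= P·(Q'+Q)   (idempotence)
= P   (complement / identity)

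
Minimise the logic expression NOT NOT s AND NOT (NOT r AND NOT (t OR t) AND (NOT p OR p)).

s AND (r OR t)

NOT NOT s AND NOT (NOT r AND NOT (t OR t) AND (NOT p OR p))
= s AND NOT (NOT r AND NOT (t OR t) AND (NOT p OR p))   (double negation)
= s AND NOT (NOT r AND NOT (t OR t))   (complement / identity)
= s AND NOT (NOT r AND NOT t)   (idempotence)
= s AND (r OR t)   (De Morgan)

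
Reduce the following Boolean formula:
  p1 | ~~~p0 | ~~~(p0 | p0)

p1 | ~~~p0 | ~~~(p0 | p0)
= p1 | ~~~p0 | ~~~p0   (idempotence)
= p1 | ~~~p0   (idempotence)
= p1 | ~p0   (double negation)

p1 | ~p0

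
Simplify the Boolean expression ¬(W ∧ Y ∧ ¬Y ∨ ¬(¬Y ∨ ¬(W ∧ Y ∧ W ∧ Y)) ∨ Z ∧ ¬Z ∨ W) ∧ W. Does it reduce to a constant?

¬(W ∧ Y ∧ ¬Y ∨ ¬(¬Y ∨ ¬(W ∧ Y ∧ W ∧ Y)) ∨ Z ∧ ¬Z ∨ W) ∧ W
= ¬(W ∧ Y ∧ ¬Y ∨ ¬(¬Y ∨ ¬(W ∧ Y)) ∨ Z ∧ ¬Z ∨ W) ∧ W   [idempotence]
= ¬(W ∧ Y ∧ ¬Y ∨ Y ∧ W ∧ Y ∨ Z ∧ ¬Z ∨ W) ∧ W   [De Morgan]
= ¬(W ∧ Y ∨ Z ∧ ¬Z ∨ W) ∧ W   [distribution]
= ¬(W ∧ Y ∨ W) ∧ W   [complement / identity]
= ¬W ∧ W   [absorption]
= False   [complement]

False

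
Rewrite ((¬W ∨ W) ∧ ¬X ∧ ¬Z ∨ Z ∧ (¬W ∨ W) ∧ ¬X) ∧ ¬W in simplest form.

¬X ∧ ¬W

((¬W ∨ W) ∧ ¬X ∧ ¬Z ∨ Z ∧ (¬W ∨ W) ∧ ¬X) ∧ ¬W
= (¬W ∨ W) ∧ ¬X ∧ ¬W   — distribution
= ¬X ∧ ¬W   — complement / identity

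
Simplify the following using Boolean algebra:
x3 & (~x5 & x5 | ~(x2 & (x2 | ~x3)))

x3 & ~x2

x3 & (~x5 & x5 | ~(x2 & (x2 | ~x3)))
= x3 & (~x5 & x5 | ~x2)   (absorption)
= x3 & ~x2   (complement / identity)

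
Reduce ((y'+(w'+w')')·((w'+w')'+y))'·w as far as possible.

0

((y'+(w'+w')')·((w'+w')'+y))'·w
= (y'·y+(w'+w')')'·w
= ((w'+w')')'·w
= ((w')')'·w
= w'·w
= 0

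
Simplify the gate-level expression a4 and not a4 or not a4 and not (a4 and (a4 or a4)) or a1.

a4 and not a4 or not a4 and not (a4 and (a4 or a4)) or a1
= a4 and not a4 or not a4 and not (a4 and a4) or a1   [idempotence]
= a4 and not a4 or not a4 and not a4 or a1   [idempotence]
= not a4 or a1   [distribution]

not a4 or a1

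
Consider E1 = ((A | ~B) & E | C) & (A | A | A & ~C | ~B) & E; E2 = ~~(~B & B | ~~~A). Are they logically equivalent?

No

E1: ((A | ~B) & E | C) & (A | A | A & ~C | ~B) & E
    = ((A | ~B) & E | C) & (A | A | ~B) & E   — absorption
    = ((A | ~B) & E | C) & (A | ~B) & E   — idempotence
    = (A | ~B) & E   — absorption
E2: ~~(~B & B | ~~~A)
    = ~~~~~A   — complement / identity
    = ~~~A   — double negation
    = ~A   — double negation
These differ: at A=0, B=1, C=1, E=0, E1 = 0 but E2 = 1.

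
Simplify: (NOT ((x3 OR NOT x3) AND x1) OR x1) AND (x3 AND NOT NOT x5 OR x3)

(NOT ((x3 OR NOT x3) AND x1) OR x1) AND (x3 AND NOT NOT x5 OR x3)
= (NOT x1 OR x1) AND (x3 AND NOT NOT x5 OR x3)
= x3 AND NOT NOT x5 OR x3
= x3 AND x5 OR x3
= x3

x3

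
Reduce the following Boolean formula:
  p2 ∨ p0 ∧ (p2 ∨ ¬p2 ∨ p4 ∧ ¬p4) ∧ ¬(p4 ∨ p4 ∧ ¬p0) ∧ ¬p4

p2 ∨ p0 ∧ (p2 ∨ ¬p2 ∨ p4 ∧ ¬p4) ∧ ¬(p4 ∨ p4 ∧ ¬p0) ∧ ¬p4
= p2 ∨ p0 ∧ (p2 ∨ ¬p2 ∨ p4 ∧ ¬p4) ∧ ¬p4 ∧ ¬p4   — absorption
= p2 ∨ p0 ∧ (p2 ∨ ¬p2) ∧ ¬p4 ∧ ¬p4   — complement / identity
= p2 ∨ p0 ∧ ¬p4 ∧ ¬p4   — complement / identity
= p2 ∨ p0 ∧ ¬p4   — idempotence

p2 ∨ p0 ∧ ¬p4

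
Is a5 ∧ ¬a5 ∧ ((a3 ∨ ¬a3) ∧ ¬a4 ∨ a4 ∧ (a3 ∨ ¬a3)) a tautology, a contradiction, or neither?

a5 ∧ ¬a5 ∧ ((a3 ∨ ¬a3) ∧ ¬a4 ∨ a4 ∧ (a3 ∨ ¬a3))
= a5 ∧ ¬a5 ∧ (a3 ∨ ¬a3)   — distribution
= a5 ∧ ¬a5   — complement / identity
= False   — complement

contradiction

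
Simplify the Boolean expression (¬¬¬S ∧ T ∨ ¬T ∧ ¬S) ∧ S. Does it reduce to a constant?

(¬¬¬S ∧ T ∨ ¬T ∧ ¬S) ∧ S
= (¬S ∧ T ∨ ¬T ∧ ¬S) ∧ S
= ¬S ∧ S
= False

False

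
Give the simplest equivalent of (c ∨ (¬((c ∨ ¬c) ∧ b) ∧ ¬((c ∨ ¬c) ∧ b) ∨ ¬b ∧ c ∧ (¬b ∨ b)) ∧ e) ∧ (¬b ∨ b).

(c ∨ (¬((c ∨ ¬c) ∧ b) ∧ ¬((c ∨ ¬c) ∧ b) ∨ ¬b ∧ c ∧ (¬b ∨ b)) ∧ e) ∧ (¬b ∨ b)
= c ∨ (¬((c ∨ ¬c) ∧ b) ∧ ¬((c ∨ ¬c) ∧ b) ∨ ¬b ∧ c ∧ (¬b ∨ b)) ∧ e   (complement / identity)
= c ∨ (¬((c ∨ ¬c) ∧ b) ∨ ¬b ∧ c ∧ (¬b ∨ b)) ∧ e   (idempotence)
= c ∨ (¬((c ∨ ¬c) ∧ b) ∨ ¬b ∧ c) ∧ e   (complement / identity)
= c ∨ (¬b ∨ ¬b ∧ c) ∧ e   (complement / identity)
= c ∨ ¬b ∧ e   (absorption)

c ∨ ¬b ∧ e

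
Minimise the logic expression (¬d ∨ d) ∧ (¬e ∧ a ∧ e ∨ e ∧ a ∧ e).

(¬d ∨ d) ∧ (¬e ∧ a ∧ e ∨ e ∧ a ∧ e)
= (¬d ∨ d) ∧ a ∧ e   — distribution
= a ∧ e   — complement / identity

a ∧ e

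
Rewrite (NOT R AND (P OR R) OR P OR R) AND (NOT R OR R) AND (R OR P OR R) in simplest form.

P OR R

(NOT R AND (P OR R) OR P OR R) AND (NOT R OR R) AND (R OR P OR R)
= (NOT R AND (P OR R) OR P OR R) AND (NOT R AND (P OR R) OR R)   [distribution]
= NOT R AND (P OR R) OR (P OR R) AND R   [distribution]
= P OR R   [distribution]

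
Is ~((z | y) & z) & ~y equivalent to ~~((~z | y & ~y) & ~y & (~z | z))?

E1: ~((z | y) & z) & ~y
    = ~z & ~y   [absorption]
E2: ~~((~z | y & ~y) & ~y & (~z | z))
    = (~z | y & ~y) & ~y & (~z | z)   [double negation]
    = ~z & ~y & (~z | z)   [complement / identity]
    = ~z & ~y   [complement / identity]
Both reduce to ~z & ~y, so they are equivalent.

Yes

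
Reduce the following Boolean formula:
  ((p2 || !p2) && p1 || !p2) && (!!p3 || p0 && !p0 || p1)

((p2 || !p2) && p1 || !p2) && (!!p3 || p0 && !p0 || p1)
= ((p2 || !p2) && p1 || !p2) && (!!p3 || p1)
= (p1 || !p2) && (!!p3 || p1)
= (p1 || !p2) && (p3 || p1)
= !p2 && p3 || p1

!p2 && p3 || p1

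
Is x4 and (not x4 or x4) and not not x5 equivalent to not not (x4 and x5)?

E1: x4 and (not x4 or x4) and not not x5
    = x4 and not not x5   [complement / identity]
    = x4 and x5   [double negation]
E2: not not (x4 and x5)
    = x4 and x5   [double negation]
Both reduce to x4 and x5, so they are equivalent.

Yes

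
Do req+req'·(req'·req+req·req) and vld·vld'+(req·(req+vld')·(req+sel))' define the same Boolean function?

No

E1: req+req'·(req'·req+req·req)
    = req+req'·req
    = req
E2: vld·vld'+(req·(req+vld')·(req+sel))'
    = vld·vld'+(req·(req+sel))'
    = (req·(req+sel))'
    = req'
These differ: at req=0, sel=0, vld=0, E1 = 0 but E2 = 1.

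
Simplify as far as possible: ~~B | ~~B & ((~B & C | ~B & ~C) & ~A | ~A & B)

~~B | ~~B & ((~B & C | ~B & ~C) & ~A | ~A & B)
= ~~B | ~~B & (~B & ~A | ~A & B)   [distribution]
= ~~B | ~~B & ~A   [distribution]
= ~~B   [absorption]
= B   [double negation]

B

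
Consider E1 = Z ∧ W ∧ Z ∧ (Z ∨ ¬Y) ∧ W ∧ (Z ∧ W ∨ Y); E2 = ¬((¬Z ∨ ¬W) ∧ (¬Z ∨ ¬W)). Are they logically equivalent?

Yes

E1: Z ∧ W ∧ Z ∧ (Z ∨ ¬Y) ∧ W ∧ (Z ∧ W ∨ Y)
    = Z ∧ W ∧ Z ∧ W ∧ (Z ∧ W ∨ Y)
    = Z ∧ W ∧ Z ∧ W
    = Z ∧ W
E2: ¬((¬Z ∨ ¬W) ∧ (¬Z ∨ ¬W))
    = ¬(¬Z ∨ ¬W)
    = Z ∧ W
Both reduce to Z ∧ W, so they are equivalent.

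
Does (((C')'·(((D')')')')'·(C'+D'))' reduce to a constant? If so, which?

no

(((C')'·(((D')')')')'·(C'+D'))'
= ((C'+((D')')')·(C'+D'))'
= ((C'+D')·(C'+D'))'
= (C'+D')'
= C·D
This depends on C, D, so it is not a constant.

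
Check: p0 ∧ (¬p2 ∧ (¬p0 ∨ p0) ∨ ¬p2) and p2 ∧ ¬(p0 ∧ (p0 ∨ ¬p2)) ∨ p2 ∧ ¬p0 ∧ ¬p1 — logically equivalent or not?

No

E1: p0 ∧ (¬p2 ∧ (¬p0 ∨ p0) ∨ ¬p2)
    = p0 ∧ (¬p2 ∨ ¬p2)   (complement / identity)
    = p0 ∧ ¬p2   (idempotence)
E2: p2 ∧ ¬(p0 ∧ (p0 ∨ ¬p2)) ∨ p2 ∧ ¬p0 ∧ ¬p1
    = p2 ∧ ¬p0 ∨ p2 ∧ ¬p0 ∧ ¬p1   (absorption)
    = p2 ∧ ¬p0   (absorption)
These differ: at p0=0, p1=0, p2=1, E1 = 0 but E2 = 1.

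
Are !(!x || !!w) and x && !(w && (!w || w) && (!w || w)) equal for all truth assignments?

Yes

E1: !(!x || !!w)
    = x && !w   — De Morgan
E2: x && !(w && (!w || w) && (!w || w))
    = x && !(w && (!w || w))   — complement / identity
    = x && !w   — complement / identity
Both reduce to x && !w, so they are equivalent.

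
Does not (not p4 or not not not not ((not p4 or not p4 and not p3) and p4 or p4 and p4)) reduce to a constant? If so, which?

not (not p4 or not not not not ((not p4 or not p4 and not p3) and p4 or p4 and p4))
= not (not p4 or not not not not (not p4 and p4 or p4 and p4))   (absorption)
= not (not p4 or not not not not p4)   (distribution)
= p4 and not not not p4   (De Morgan)
= p4 and not p4   (double negation)
= False   (complement)

yes, False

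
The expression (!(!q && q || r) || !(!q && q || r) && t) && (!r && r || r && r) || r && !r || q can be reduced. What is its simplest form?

(!(!q && q || r) || !(!q && q || r) && t) && (!r && r || r && r) || r && !r || q
= !(!q && q || r) && (!r && r || r && r) || r && !r || q   (absorption)
= !r && (!r && r || r && r) || r && !r || q   (complement / identity)
= !r && r || r && !r || q   (distribution)
= r && !r || q   (complement / identity)
= q   (complement / identity)

q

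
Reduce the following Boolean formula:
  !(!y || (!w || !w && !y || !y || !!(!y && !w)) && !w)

y && w

!(!y || (!w || !w && !y || !y || !!(!y && !w)) && !w)
= !(!y || (!w || !y || !!(!y && !w)) && !w)
= !(!y || (!w || !y || !y && !w) && !w)
= !(!y || (!w || !y) && !w)
= !(!y || !w)
= y && w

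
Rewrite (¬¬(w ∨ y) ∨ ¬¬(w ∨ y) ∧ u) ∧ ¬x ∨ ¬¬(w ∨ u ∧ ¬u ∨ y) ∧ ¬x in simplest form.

(w ∨ y) ∧ ¬x

(¬¬(w ∨ y) ∨ ¬¬(w ∨ y) ∧ u) ∧ ¬x ∨ ¬¬(w ∨ u ∧ ¬u ∨ y) ∧ ¬x
= (¬¬(w ∨ y) ∨ ¬¬(w ∨ y) ∧ u) ∧ ¬x ∨ ¬¬(w ∨ y) ∧ ¬x   [complement / identity]
= ¬¬(w ∨ y) ∧ ¬x ∨ ¬¬(w ∨ y) ∧ ¬x   [absorption]
= ¬¬(w ∨ y) ∧ ¬x   [idempotence]
= (w ∨ y) ∧ ¬x   [double negation]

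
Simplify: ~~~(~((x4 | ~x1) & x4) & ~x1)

x4 | x1

~~~(~((x4 | ~x1) & x4) & ~x1)
= ~~((x4 | ~x1) & x4 | x1)   — De Morgan
= ~~(x4 | x1)   — absorption
= x4 | x1   — double negation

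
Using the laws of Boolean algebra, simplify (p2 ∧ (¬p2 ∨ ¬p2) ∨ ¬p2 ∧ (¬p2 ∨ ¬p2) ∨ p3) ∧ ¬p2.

(p2 ∧ (¬p2 ∨ ¬p2) ∨ ¬p2 ∧ (¬p2 ∨ ¬p2) ∨ p3) ∧ ¬p2
= ((p2 ∨ ¬p2) ∧ (¬p2 ∨ ¬p2) ∨ p3) ∧ ¬p2   [distribution]
= (¬p2 ∨ p2 ∧ ¬p2 ∨ p3) ∧ ¬p2   [distribution]
= (¬p2 ∨ p3) ∧ ¬p2   [complement / identity]
= ¬p2   [absorption]

¬p2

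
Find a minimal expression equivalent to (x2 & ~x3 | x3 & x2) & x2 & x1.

(x2 & ~x3 | x3 & x2) & x2 & x1
= x2 & x2 & x1   — distribution
= x2 & x1   — idempotence

x2 & x1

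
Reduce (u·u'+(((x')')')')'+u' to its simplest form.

(u·u'+(((x')')')')'+u'
= (u·u'+(x')')'+u'
= ((x')')'+u'
= x'+u'

x'+u'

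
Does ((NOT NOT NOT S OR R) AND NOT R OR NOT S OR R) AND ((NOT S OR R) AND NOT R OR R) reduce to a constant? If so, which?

no

((NOT NOT NOT S OR R) AND NOT R OR NOT S OR R) AND ((NOT S OR R) AND NOT R OR R)
= ((NOT S OR R) AND NOT R OR NOT S OR R) AND ((NOT S OR R) AND NOT R OR R)   [double negation]
= (NOT S OR R) AND R OR (NOT S OR R) AND NOT R   [distribution]
= NOT S OR R   [distribution]
This depends on R, S, so it is not a constant.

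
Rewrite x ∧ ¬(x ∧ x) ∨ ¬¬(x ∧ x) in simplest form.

x

x ∧ ¬(x ∧ x) ∨ ¬¬(x ∧ x)
= x ∧ ¬(x ∧ x) ∨ x ∧ x
= x ∧ ¬x ∨ x ∧ x
= x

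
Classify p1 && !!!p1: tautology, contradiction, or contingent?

contradiction

p1 && !!!p1
= p1 && !p1   (double negation)
= false   (complement)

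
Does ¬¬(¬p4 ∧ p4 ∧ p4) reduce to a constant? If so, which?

yes, False

¬¬(¬p4 ∧ p4 ∧ p4)
= ¬p4 ∧ p4 ∧ p4   — double negation
= ¬p4 ∧ p4   — idempotence
= False   — complement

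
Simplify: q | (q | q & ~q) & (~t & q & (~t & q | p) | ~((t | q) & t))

q | (q | q & ~q) & (~t & q & (~t & q | p) | ~((t | q) & t))
= q | (q | q & ~q) & (~t & q | ~((t | q) & t))
= q | (q | q & ~q) & (~t & q | ~t)
= q | q & (~t & q | ~t)
= q | q & ~t
= q

q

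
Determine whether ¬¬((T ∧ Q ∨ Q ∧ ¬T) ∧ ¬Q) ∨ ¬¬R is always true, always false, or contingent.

¬¬((T ∧ Q ∨ Q ∧ ¬T) ∧ ¬Q) ∨ ¬¬R
= (T ∧ Q ∨ Q ∧ ¬T) ∧ ¬Q ∨ ¬¬R   (double negation)
= (T ∧ Q ∨ Q ∧ ¬T) ∧ ¬Q ∨ R   (double negation)
= Q ∧ ¬Q ∨ R   (distribution)
= R   (complement / identity)
This depends on R, so it is not a constant.

contingent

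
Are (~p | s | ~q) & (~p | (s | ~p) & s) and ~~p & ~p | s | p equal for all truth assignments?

No

E1: (~p | s | ~q) & (~p | (s | ~p) & s)
    = (~p | s | ~q) & (~p | s)   [absorption]
    = ~p | s   [absorption]
E2: ~~p & ~p | s | p
    = p & ~p | s | p   [double negation]
    = s | p   [complement / identity]
These differ: at p=0, q=1, s=0, E1 = 1 but E2 = 0.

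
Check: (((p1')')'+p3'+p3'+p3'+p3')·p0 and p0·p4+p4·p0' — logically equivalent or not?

No

E1: (((p1')')'+p3'+p3'+p3'+p3')·p0
    = (((p1')')'+p3'+p3')·p0   [idempotence]
    = (((p1')')'+p3')·p0   [idempotence]
    = (p1'+p3')·p0   [double negation]
E2: p0·p4+p4·p0'
    = p4   [distribution]
These differ: at p0=0, p1=0, p3=0, p4=1, E1 = 0 but E2 = 1.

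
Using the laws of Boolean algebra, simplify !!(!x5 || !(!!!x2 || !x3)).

!!(!x5 || !(!!!x2 || !x3))
= !x5 || !(!!!x2 || !x3)   (double negation)
= !x5 || !(!x2 || !x3)   (double negation)
= !x5 || x2 && x3   (De Morgan)

!x5 || x2 && x3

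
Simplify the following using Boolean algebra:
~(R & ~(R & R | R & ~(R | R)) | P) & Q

~P & Q

~(R & ~(R & R | R & ~(R | R)) | P) & Q
= ~(R & ~(R & R | R & ~R) | P) & Q
= ~(R & ~R | P) & Q
= ~P & Q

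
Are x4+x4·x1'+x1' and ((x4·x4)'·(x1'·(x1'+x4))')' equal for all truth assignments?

Yes

E1: x4+x4·x1'+x1'
    = x4+x1'
E2: ((x4·x4)'·(x1'·(x1'+x4))')'
    = x4·x4+x1'·(x1'+x4)
    = x4·x4+x1'
    = x4+x1'
Both reduce to x4+x1', so they are equivalent.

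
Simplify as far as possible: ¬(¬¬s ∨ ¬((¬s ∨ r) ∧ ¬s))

¬s

¬(¬¬s ∨ ¬((¬s ∨ r) ∧ ¬s))
= ¬(¬¬s ∨ ¬¬s)   (absorption)
= ¬¬¬s   (idempotence)
= ¬s   (double negation)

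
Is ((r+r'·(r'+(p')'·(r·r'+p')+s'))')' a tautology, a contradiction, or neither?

tautology

((r+r'·(r'+(p')'·(r·r'+p')+s'))')'
= ((r+r'·(r'+p·(r·r'+p')+s'))')'   — double negation
= ((r+r'·(r'+p·p'+s'))')'   — complement / identity
= r+r'·(r'+p·p'+s')   — double negation
= r+r'·(r'+s')   — complement / identity
= r+r'   — absorption
= 1   — complement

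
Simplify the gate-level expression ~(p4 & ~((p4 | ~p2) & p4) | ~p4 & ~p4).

p4

~(p4 & ~((p4 | ~p2) & p4) | ~p4 & ~p4)
= ~(p4 & ~p4 | ~p4 & ~p4)   (absorption)
= ~~p4   (distribution)
= p4   (double negation)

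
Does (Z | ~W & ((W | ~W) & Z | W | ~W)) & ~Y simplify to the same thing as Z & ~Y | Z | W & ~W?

E1: (Z | ~W & ((W | ~W) & Z | W | ~W)) & ~Y
    = (Z | ~W & (W | ~W)) & ~Y
    = (Z | ~W) & ~Y
E2: Z & ~Y | Z | W & ~W
    = Z & ~Y | Z
    = Z
These differ: at W=0, Y=1, Z=1, E1 = 0 but E2 = 1.

No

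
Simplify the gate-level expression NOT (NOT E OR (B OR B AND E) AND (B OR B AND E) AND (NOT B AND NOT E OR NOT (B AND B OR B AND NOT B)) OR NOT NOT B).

NOT (NOT E OR (B OR B AND E) AND (B OR B AND E) AND (NOT B AND NOT E OR NOT (B AND B OR B AND NOT B)) OR NOT NOT B)
= NOT (NOT E OR (B OR B AND E) AND (B OR B AND E) AND (NOT B AND NOT E OR NOT B) OR NOT NOT B)   [distribution]
= NOT (NOT E OR (B OR B AND E) AND (NOT B AND NOT E OR NOT B) OR NOT NOT B)   [idempotence]
= NOT (NOT E OR (B OR B AND E) AND NOT B OR NOT NOT B)   [absorption]
= NOT (NOT E OR B AND NOT B OR NOT NOT B)   [absorption]
= NOT (NOT E OR NOT NOT B)   [complement / identity]
= E AND NOT B   [De Morgan]

E AND NOT B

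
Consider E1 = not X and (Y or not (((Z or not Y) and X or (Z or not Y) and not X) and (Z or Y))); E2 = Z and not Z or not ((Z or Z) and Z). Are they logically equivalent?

No

E1: not X and (Y or not (((Z or not Y) and X or (Z or not Y) and not X) and (Z or Y)))
    = not X and (Y or not ((Z or not Y) and (Z or Y)))
    = not X and (Y or not (not Y and Y or Z))
    = not X and (Y or not Z)
E2: Z and not Z or not ((Z or Z) and Z)
    = Z and not Z or not (Z and Z)
    = Z and not Z or not Z
    = not Z
These differ: at X=1, Y=1, Z=0, E1 = 0 but E2 = 1.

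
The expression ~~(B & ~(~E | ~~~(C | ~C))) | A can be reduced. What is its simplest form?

B & E | A

~~(B & ~(~E | ~~~(C | ~C))) | A
= ~~(B & ~(~E | ~(C | ~C))) | A
= ~~(B & E & (C | ~C)) | A
= ~~(B & E) | A
= B & E | A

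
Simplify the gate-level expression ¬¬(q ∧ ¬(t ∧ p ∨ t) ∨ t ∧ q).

¬¬(q ∧ ¬(t ∧ p ∨ t) ∨ t ∧ q)
= ¬¬(q ∧ ¬t ∨ t ∧ q)   [absorption]
= ¬¬q   [distribution]
= q   [double negation]

q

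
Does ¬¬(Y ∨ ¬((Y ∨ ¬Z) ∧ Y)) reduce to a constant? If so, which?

¬¬(Y ∨ ¬((Y ∨ ¬Z) ∧ Y))
= ¬¬(Y ∨ ¬Y)   [absorption]
= Y ∨ ¬Y   [double negation]
= True   [complement]

yes, True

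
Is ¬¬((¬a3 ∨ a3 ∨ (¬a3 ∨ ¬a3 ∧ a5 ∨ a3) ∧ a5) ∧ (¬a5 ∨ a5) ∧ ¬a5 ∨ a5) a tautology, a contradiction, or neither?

tautology

¬¬((¬a3 ∨ a3 ∨ (¬a3 ∨ ¬a3 ∧ a5 ∨ a3) ∧ a5) ∧ (¬a5 ∨ a5) ∧ ¬a5 ∨ a5)
= ¬¬((¬a3 ∨ a3 ∨ (¬a3 ∨ a3) ∧ a5) ∧ (¬a5 ∨ a5) ∧ ¬a5 ∨ a5)
= ¬¬((¬a3 ∨ a3) ∧ (¬a5 ∨ a5) ∧ ¬a5 ∨ a5)
= ¬¬((¬a5 ∨ a5) ∧ ¬a5 ∨ a5)
= ¬¬(¬a5 ∨ a5)
= ¬a5 ∨ a5
= True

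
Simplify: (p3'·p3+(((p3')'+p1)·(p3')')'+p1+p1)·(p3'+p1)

(p3'·p3+(((p3')'+p1)·(p3')')'+p1+p1)·(p3'+p1)
= (p3'·p3+((p3')')'+p1+p1)·(p3'+p1)
= (((p3')')'+p1+p1)·(p3'+p1)
= (((p3')')'+p1)·(p3'+p1)
= (p3'+p1)·(p3'+p1)
= p3'+p1

p3'+p1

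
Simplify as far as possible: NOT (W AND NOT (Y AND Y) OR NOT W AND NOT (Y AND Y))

NOT (W AND NOT (Y AND Y) OR NOT W AND NOT (Y AND Y))
= NOT NOT (Y AND Y)   (distribution)
= Y AND Y   (double negation)
= Y   (idempotence)

Y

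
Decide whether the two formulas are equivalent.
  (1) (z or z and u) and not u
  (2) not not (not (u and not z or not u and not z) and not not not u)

Yes

E1: (z or z and u) and not u
    = z and not u   — absorption
E2: not not (not (u and not z or not u and not z) and not not not u)
    = not (u and not z or not u and not z or not not u)   — De Morgan
    = not (not z or not not u)   — distribution
    = z and not u   — De Morgan
Both reduce to z and not u, so they are equivalent.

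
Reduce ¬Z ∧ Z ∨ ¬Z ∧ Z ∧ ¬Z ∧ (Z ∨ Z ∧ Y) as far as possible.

¬Z ∧ Z ∨ ¬Z ∧ Z ∧ ¬Z ∧ (Z ∨ Z ∧ Y)
= ¬Z ∧ Z ∨ ¬Z ∧ Z ∧ ¬Z ∧ Z   — absorption
= ¬Z ∧ Z ∨ ¬Z ∧ Z   — idempotence
= ¬Z ∧ Z   — idempotence
= False   — complement

False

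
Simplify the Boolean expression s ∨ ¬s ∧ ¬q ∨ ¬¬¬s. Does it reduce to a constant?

True

s ∨ ¬s ∧ ¬q ∨ ¬¬¬s
= s ∨ ¬s ∧ ¬q ∨ ¬s   (double negation)
= s ∨ ¬s   (absorption)
= True   (complement)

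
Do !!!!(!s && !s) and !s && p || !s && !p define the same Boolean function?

Yes

E1: !!!!(!s && !s)
    = !!(!s && !s)
    = !!!s
    = !s
E2: !s && p || !s && !p
    = !s
Both reduce to !s, so they are equivalent.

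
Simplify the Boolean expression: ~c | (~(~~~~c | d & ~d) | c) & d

~c | (~(~~~~c | d & ~d) | c) & d
= ~c | (~(~~c | d & ~d) | c) & d   — double negation
= ~c | (~~~c | c) & d   — complement / identity
= ~c | (~c | c) & d   — double negation
= ~c | d   — complement / identity

~c | d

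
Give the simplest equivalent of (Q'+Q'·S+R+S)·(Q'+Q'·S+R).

(Q'+Q'·S+R+S)·(Q'+Q'·S+R)
= Q'+Q'·S+R   (absorption)
= Q'+R   (absorption)

Q'+R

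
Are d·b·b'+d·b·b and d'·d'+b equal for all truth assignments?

E1: d·b·b'+d·b·b
    = d·b   — distribution
E2: d'·d'+b
    = d'+b   — idempotence
These differ: at b=0, d=0, E1 = 0 but E2 = 1.

No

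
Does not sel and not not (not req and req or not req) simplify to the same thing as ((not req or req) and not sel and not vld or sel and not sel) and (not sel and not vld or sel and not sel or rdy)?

No

E1: not sel and not not (not req and req or not req)
    = not sel and not not not req   (complement / identity)
    = not sel and not req   (double negation)
E2: ((not req or req) and not sel and not vld or sel and not sel) and (not sel and not vld or sel and not sel or rdy)
    = (not sel and not vld or sel and not sel) and (not sel and not vld or sel and not sel or rdy)   (complement / identity)
    = not sel and not vld or sel and not sel   (absorption)
    = not sel and not vld   (complement / identity)
These differ: at rdy=1, req=0, sel=0, vld=1, E1 = 1 but E2 = 0.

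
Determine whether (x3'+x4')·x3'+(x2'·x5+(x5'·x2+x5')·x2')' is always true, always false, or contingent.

contingent

(x3'+x4')·x3'+(x2'·x5+(x5'·x2+x5')·x2')'
= (x3'+x4')·x3'+(x2'·x5+x5'·x2')'   (absorption)
= (x3'+x4')·x3'+(x2')'   (distribution)
= x3'+(x2')'   (absorption)
= x3'+x2   (double negation)
This depends on x2, x3, so it is not a constant.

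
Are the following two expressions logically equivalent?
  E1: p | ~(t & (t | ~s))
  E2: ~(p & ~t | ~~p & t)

E1: p | ~(t & (t | ~s))
    = p | ~t   [absorption]
E2: ~(p & ~t | ~~p & t)
    = ~(p & ~t | p & t)   [double negation]
    = ~p   [distribution]
These differ: at p=1, s=0, t=1, E1 = 1 but E2 = 0.

No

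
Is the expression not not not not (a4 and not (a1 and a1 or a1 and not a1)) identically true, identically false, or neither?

neither

not not not not (a4 and not (a1 and a1 or a1 and not a1))
= not not (a4 and not (a1 and a1 or a1 and not a1))   [double negation]
= not not (a4 and not a1)   [distribution]
= a4 and not a1   [double negation]
This depends on a1, a4, so it is not a constant.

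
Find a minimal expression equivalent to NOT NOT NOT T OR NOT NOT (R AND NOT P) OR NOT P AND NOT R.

NOT NOT NOT T OR NOT NOT (R AND NOT P) OR NOT P AND NOT R
= NOT NOT NOT T OR R AND NOT P OR NOT P AND NOT R   (double negation)
= NOT NOT NOT T OR NOT P   (distribution)
= NOT T OR NOT P   (double negation)

NOT T OR NOT P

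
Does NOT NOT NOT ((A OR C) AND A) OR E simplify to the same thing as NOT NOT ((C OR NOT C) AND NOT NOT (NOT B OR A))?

E1: NOT NOT NOT ((A OR C) AND A) OR E
    = NOT NOT NOT A OR E
    = NOT A OR E
E2: NOT NOT ((C OR NOT C) AND NOT NOT (NOT B OR A))
    = NOT NOT NOT NOT (NOT B OR A)
    = NOT NOT (NOT B OR A)
    = NOT B OR A
These differ: at A=0, B=1, C=0, E=0, E1 = 1 but E2 = 0.

No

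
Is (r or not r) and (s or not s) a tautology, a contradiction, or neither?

tautology

(r or not r) and (s or not s)
= r or not r
= True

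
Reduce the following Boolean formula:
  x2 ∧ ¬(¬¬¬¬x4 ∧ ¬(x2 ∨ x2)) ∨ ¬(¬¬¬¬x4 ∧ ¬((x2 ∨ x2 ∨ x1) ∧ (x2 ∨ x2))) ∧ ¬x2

x2 ∧ ¬(¬¬¬¬x4 ∧ ¬(x2 ∨ x2)) ∨ ¬(¬¬¬¬x4 ∧ ¬((x2 ∨ x2 ∨ x1) ∧ (x2 ∨ x2))) ∧ ¬x2
= x2 ∧ ¬(¬¬¬¬x4 ∧ ¬(x2 ∨ x2)) ∨ ¬(¬¬¬¬x4 ∧ ¬(x2 ∨ x2)) ∧ ¬x2   — absorption
= ¬(¬¬¬¬x4 ∧ ¬(x2 ∨ x2))   — distribution
= ¬¬¬x4 ∨ x2 ∨ x2   — De Morgan
= ¬¬¬x4 ∨ x2   — idempotence
= ¬x4 ∨ x2   — double negation

¬x4 ∨ x2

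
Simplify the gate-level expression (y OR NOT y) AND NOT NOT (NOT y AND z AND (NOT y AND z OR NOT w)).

NOT y AND z

(y OR NOT y) AND NOT NOT (NOT y AND z AND (NOT y AND z OR NOT w))
= (y OR NOT y) AND NOT NOT (NOT y AND z)   — absorption
= NOT NOT (NOT y AND z)   — complement / identity
= NOT y AND z   — double negation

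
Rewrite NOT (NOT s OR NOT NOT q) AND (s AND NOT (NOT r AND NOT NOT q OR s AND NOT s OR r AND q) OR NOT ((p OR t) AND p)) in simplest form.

NOT (NOT s OR NOT NOT q) AND (s AND NOT (NOT r AND NOT NOT q OR s AND NOT s OR r AND q) OR NOT ((p OR t) AND p))
= NOT (NOT s OR NOT NOT q) AND (s AND NOT (NOT r AND NOT NOT q OR s AND NOT s OR r AND q) OR NOT p)
= NOT (NOT s OR NOT NOT q) AND (s AND NOT (NOT r AND q OR s AND NOT s OR r AND q) OR NOT p)
= NOT (NOT s OR NOT NOT q) AND (s AND NOT (NOT r AND q OR r AND q) OR NOT p)
= NOT (NOT s OR NOT NOT q) AND (s AND NOT q OR NOT p)
= s AND NOT q AND (s AND NOT q OR NOT p)
= s AND NOT q

s AND NOT q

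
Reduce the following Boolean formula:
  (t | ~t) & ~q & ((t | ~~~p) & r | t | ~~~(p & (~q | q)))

(t | ~t) & ~q & ((t | ~~~p) & r | t | ~~~(p & (~q | q)))
= ~q & ((t | ~~~p) & r | t | ~~~(p & (~q | q)))   — complement / identity
= ~q & ((t | ~~~p) & r | t | ~~~p)   — complement / identity
= ~q & (t | ~~~p)   — absorption
= ~q & (t | ~p)   — double negation

~q & (t | ~p)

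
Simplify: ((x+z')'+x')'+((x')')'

((x+z')'+x')'+((x')')'
= (x+z')·x+((x')')'
= (x+z')·x+x'
= x+x'
= 1

1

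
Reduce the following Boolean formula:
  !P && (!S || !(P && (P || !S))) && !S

!P && !S

!P && (!S || !(P && (P || !S))) && !S
= !P && (!S || !P) && !S   (absorption)
= !P && !S   (absorption)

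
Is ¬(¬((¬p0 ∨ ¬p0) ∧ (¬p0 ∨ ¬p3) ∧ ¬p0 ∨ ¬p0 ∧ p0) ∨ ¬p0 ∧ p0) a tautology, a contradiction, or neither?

¬(¬((¬p0 ∨ ¬p0) ∧ (¬p0 ∨ ¬p3) ∧ ¬p0 ∨ ¬p0 ∧ p0) ∨ ¬p0 ∧ p0)
= ¬(¬((¬p0 ∧ ¬p3 ∨ ¬p0) ∧ ¬p0 ∨ ¬p0 ∧ p0) ∨ ¬p0 ∧ p0)   (distribution)
= ¬(¬(¬p0 ∧ ¬p0 ∨ ¬p0 ∧ p0) ∨ ¬p0 ∧ p0)   (absorption)
= ¬(¬¬p0 ∨ ¬p0 ∧ p0)   (distribution)
= ¬¬¬p0   (complement / identity)
= ¬p0   (double negation)
This depends on p0, so it is not a constant.

neither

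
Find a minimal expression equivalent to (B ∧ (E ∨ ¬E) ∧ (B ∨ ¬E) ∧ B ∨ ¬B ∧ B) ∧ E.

B ∧ E

(B ∧ (E ∨ ¬E) ∧ (B ∨ ¬E) ∧ B ∨ ¬B ∧ B) ∧ E
= (B ∧ (E ∨ ¬E) ∧ B ∨ ¬B ∧ B) ∧ E   (absorption)
= (B ∧ B ∨ ¬B ∧ B) ∧ E   (complement / identity)
= B ∧ E   (distribution)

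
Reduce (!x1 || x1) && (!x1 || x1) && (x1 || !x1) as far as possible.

true

(!x1 || x1) && (!x1 || x1) && (x1 || !x1)
= (!x1 || x1) && (!x1 || x1)   [complement / identity]
= !x1 || x1   [idempotence]
= true   [complement]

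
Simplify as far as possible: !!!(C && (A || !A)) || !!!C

!!!(C && (A || !A)) || !!!C
= !!!C || !!!C   (complement / identity)
= !!!C   (idempotence)
= !C   (double negation)

!C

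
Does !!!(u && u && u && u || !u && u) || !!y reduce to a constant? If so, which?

!!!(u && u && u && u || !u && u) || !!y
= !!!(u && u || !u && u) || !!y   — idempotence
= !(u && u || !u && u) || !!y   — double negation
= !u || !!y   — distribution
= !u || y   — double negation
This depends on u, y, so it is not a constant.

no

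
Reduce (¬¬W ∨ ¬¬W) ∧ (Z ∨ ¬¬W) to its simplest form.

(¬¬W ∨ ¬¬W) ∧ (Z ∨ ¬¬W)
= ¬¬W ∧ Z ∨ ¬¬W   — distribution
= ¬¬W   — absorption
= W   — double negation

W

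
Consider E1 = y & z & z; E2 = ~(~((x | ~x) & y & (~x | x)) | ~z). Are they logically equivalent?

Yes

E1: y & z & z
    = y & z   (idempotence)
E2: ~(~((x | ~x) & y & (~x | x)) | ~z)
    = ~(~(y & (~x | x)) | ~z)   (complement / identity)
    = y & (~x | x) & z   (De Morgan)
    = y & z   (complement / identity)
Both reduce to y & z, so they are equivalent.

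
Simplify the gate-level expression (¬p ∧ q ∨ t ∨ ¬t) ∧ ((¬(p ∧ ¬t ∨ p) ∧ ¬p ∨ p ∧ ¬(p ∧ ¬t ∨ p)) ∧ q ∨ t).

(¬p ∧ q ∨ t ∨ ¬t) ∧ ((¬(p ∧ ¬t ∨ p) ∧ ¬p ∨ p ∧ ¬(p ∧ ¬t ∨ p)) ∧ q ∨ t)
= (¬p ∧ q ∨ t ∨ ¬t) ∧ (¬(p ∧ ¬t ∨ p) ∧ q ∨ t)   (distribution)
= (¬p ∧ q ∨ t ∨ ¬t) ∧ (¬p ∧ q ∨ t)   (absorption)
= ¬p ∧ q ∨ t   (absorption)

¬p ∧ q ∨ t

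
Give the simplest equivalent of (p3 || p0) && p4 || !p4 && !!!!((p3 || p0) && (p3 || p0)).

p3 || p0

(p3 || p0) && p4 || !p4 && !!!!((p3 || p0) && (p3 || p0))
= (p3 || p0) && p4 || !p4 && !!!!(p3 || p0)   [idempotence]
= (p3 || p0) && p4 || !p4 && !!(p3 || p0)   [double negation]
= (p3 || p0) && p4 || !p4 && (p3 || p0)   [double negation]
= p3 || p0   [distribution]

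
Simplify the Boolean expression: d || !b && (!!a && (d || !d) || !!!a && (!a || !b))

d || !b

d || !b && (!!a && (d || !d) || !!!a && (!a || !b))
= d || !b && (!!a || !!!a && (!a || !b))   — complement / identity
= d || !b && (!!a || !a && (!a || !b))   — double negation
= d || !b && (a || !a && (!a || !b))   — double negation
= d || !b && (a || !a)   — absorption
= d || !b   — complement / identity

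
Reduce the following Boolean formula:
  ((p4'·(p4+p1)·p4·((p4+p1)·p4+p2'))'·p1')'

((p4'·(p4+p1)·p4·((p4+p1)·p4+p2'))'·p1')'
= ((p4'·(p4+p1)·p4)'·p1')'   — absorption
= ((p4'·p4)'·p1')'   — absorption
= p4'·p4+p1   — De Morgan
= p1   — complement / identity

p1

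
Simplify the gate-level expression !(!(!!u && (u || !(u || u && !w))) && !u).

u

!(!(!!u && (u || !(u || u && !w))) && !u)
= !!u && (u || !(u || u && !w)) || u   (De Morgan)
= !!u && (u || !u) || u   (absorption)
= !!u || u   (complement / identity)
= u || u   (double negation)
= u   (idempotence)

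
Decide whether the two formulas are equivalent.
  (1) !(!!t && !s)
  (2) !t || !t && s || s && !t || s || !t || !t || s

Yes

E1: !(!!t && !s)
    = !t || s   — De Morgan
E2: !t || !t && s || s && !t || s || !t || !t || s
    = !t || !t && s || s && !t || s || !t || s   — idempotence
    = !t || s && !t || s || !t || s   — absorption
    = !t || s || !t || s   — absorption
    = !t || s   — idempotence
Both reduce to !t || s, so they are equivalent.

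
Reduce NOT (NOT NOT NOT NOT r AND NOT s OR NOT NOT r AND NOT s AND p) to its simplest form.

NOT (NOT NOT NOT NOT r AND NOT s OR NOT NOT r AND NOT s AND p)
= NOT (NOT NOT r AND NOT s OR NOT NOT r AND NOT s AND p)   [double negation]
= NOT (NOT NOT r AND NOT s)   [absorption]
= NOT r OR s   [De Morgan]

NOT r OR s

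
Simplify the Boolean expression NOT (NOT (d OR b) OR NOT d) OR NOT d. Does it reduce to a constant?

TRUE

NOT (NOT (d OR b) OR NOT d) OR NOT d
= (d OR b) AND d OR NOT d   — De Morgan
= d OR NOT d   — absorption
= TRUE   — complement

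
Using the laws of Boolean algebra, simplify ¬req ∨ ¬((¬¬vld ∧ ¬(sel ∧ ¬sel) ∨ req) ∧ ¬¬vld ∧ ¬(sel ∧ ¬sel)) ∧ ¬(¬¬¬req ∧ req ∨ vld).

¬req ∨ ¬((¬¬vld ∧ ¬(sel ∧ ¬sel) ∨ req) ∧ ¬¬vld ∧ ¬(sel ∧ ¬sel)) ∧ ¬(¬¬¬req ∧ req ∨ vld)
= ¬req ∨ ¬((¬¬vld ∧ ¬(sel ∧ ¬sel) ∨ req) ∧ ¬¬vld ∧ ¬(sel ∧ ¬sel)) ∧ ¬(¬req ∧ req ∨ vld)
= ¬req ∨ ¬((¬¬vld ∧ ¬(sel ∧ ¬sel) ∨ req) ∧ ¬¬vld ∧ ¬(sel ∧ ¬sel)) ∧ ¬vld
= ¬req ∨ ¬(¬¬vld ∧ ¬(sel ∧ ¬sel)) ∧ ¬vld
= ¬req ∨ (¬vld ∨ sel ∧ ¬sel) ∧ ¬vld
= ¬req ∨ ¬vld ∧ ¬vld
= ¬req ∨ ¬vld

¬req ∨ ¬vld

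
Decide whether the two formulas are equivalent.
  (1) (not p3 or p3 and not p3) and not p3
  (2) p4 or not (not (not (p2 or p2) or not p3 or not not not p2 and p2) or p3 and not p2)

No

E1: (not p3 or p3 and not p3) and not p3
    = not p3 and not p3   — complement / identity
    = not p3   — idempotence
E2: p4 or not (not (not (p2 or p2) or not p3 or not not not p2 and p2) or p3 and not p2)
    = p4 or not (not (not (p2 or p2) or not p3 or not p2 and p2) or p3 and not p2)   — double negation
    = p4 or not (not (not p2 or not p3 or not p2 and p2) or p3 and not p2)   — idempotence
    = p4 or not (not (not p2 or not p3) or p3 and not p2)   — complement / identity
    = p4 or not (p2 and p3 or p3 and not p2)   — De Morgan
    = p4 or not p3   — distribution
These differ: at p2=0, p3=1, p4=1, E1 = 0 but E2 = 1.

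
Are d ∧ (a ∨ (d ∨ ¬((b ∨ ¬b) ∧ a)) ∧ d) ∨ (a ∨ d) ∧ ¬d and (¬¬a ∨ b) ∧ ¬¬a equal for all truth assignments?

No

E1: d ∧ (a ∨ (d ∨ ¬((b ∨ ¬b) ∧ a)) ∧ d) ∨ (a ∨ d) ∧ ¬d
    = d ∧ (a ∨ (d ∨ ¬a) ∧ d) ∨ (a ∨ d) ∧ ¬d
    = d ∧ (a ∨ d) ∨ (a ∨ d) ∧ ¬d
    = a ∨ d
E2: (¬¬a ∨ b) ∧ ¬¬a
    = ¬¬a
    = a
These differ: at a=0, b=0, d=1, E1 = 1 but E2 = 0.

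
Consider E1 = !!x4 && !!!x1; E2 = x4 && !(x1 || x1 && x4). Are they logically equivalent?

Yes

E1: !!x4 && !!!x1
    = x4 && !!!x1   [double negation]
    = x4 && !x1   [double negation]
E2: x4 && !(x1 || x1 && x4)
    = x4 && !x1   [absorption]
Both reduce to x4 && !x1, so they are equivalent.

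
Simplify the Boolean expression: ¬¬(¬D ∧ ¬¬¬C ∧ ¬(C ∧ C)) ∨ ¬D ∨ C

¬¬(¬D ∧ ¬¬¬C ∧ ¬(C ∧ C)) ∨ ¬D ∨ C
= ¬D ∧ ¬¬¬C ∧ ¬(C ∧ C) ∨ ¬D ∨ C   [double negation]
= ¬D ∧ ¬C ∧ ¬(C ∧ C) ∨ ¬D ∨ C   [double negation]
= ¬D ∧ ¬C ∧ ¬C ∨ ¬D ∨ C   [idempotence]
= ¬D ∧ ¬C ∨ ¬D ∨ C   [idempotence]
= ¬D ∨ C   [absorption]

¬D ∨ C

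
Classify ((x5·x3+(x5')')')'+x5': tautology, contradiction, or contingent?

tautology

((x5·x3+(x5')')')'+x5'
= ((x5·x3+x5)')'+x5'   — double negation
= (x5')'+x5'   — absorption
= x5+x5'   — double negation
= 1   — complement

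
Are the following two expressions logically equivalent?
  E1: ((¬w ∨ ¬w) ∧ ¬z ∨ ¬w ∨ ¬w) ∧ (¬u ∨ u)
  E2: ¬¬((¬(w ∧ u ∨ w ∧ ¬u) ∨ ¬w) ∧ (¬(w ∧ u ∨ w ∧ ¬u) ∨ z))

E1: ((¬w ∨ ¬w) ∧ ¬z ∨ ¬w ∨ ¬w) ∧ (¬u ∨ u)
    = (¬w ∨ ¬w) ∧ (¬u ∨ u)   [absorption]
    = ¬w ∧ (¬u ∨ u)   [idempotence]
    = ¬w   [complement / identity]
E2: ¬¬((¬(w ∧ u ∨ w ∧ ¬u) ∨ ¬w) ∧ (¬(w ∧ u ∨ w ∧ ¬u) ∨ z))
    = ¬¬(¬(w ∧ u ∨ w ∧ ¬u) ∨ ¬w ∧ z)   [distribution]
    = ¬¬(¬w ∨ ¬w ∧ z)   [distribution]
    = ¬w ∨ ¬w ∧ z   [double negation]
    = ¬w   [absorption]
Both reduce to ¬w, so they are equivalent.

Yes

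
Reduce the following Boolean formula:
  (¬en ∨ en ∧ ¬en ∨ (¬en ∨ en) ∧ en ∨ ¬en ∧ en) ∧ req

(¬en ∨ en ∧ ¬en ∨ (¬en ∨ en) ∧ en ∨ ¬en ∧ en) ∧ req
= (¬en ∨ (¬en ∨ en) ∧ en ∨ ¬en ∧ en) ∧ req   [complement / identity]
= (¬en ∨ (¬en ∨ en) ∧ en) ∧ req   [complement / identity]
= (¬en ∨ en) ∧ req   [complement / identity]
= req   [complement / identity]

req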